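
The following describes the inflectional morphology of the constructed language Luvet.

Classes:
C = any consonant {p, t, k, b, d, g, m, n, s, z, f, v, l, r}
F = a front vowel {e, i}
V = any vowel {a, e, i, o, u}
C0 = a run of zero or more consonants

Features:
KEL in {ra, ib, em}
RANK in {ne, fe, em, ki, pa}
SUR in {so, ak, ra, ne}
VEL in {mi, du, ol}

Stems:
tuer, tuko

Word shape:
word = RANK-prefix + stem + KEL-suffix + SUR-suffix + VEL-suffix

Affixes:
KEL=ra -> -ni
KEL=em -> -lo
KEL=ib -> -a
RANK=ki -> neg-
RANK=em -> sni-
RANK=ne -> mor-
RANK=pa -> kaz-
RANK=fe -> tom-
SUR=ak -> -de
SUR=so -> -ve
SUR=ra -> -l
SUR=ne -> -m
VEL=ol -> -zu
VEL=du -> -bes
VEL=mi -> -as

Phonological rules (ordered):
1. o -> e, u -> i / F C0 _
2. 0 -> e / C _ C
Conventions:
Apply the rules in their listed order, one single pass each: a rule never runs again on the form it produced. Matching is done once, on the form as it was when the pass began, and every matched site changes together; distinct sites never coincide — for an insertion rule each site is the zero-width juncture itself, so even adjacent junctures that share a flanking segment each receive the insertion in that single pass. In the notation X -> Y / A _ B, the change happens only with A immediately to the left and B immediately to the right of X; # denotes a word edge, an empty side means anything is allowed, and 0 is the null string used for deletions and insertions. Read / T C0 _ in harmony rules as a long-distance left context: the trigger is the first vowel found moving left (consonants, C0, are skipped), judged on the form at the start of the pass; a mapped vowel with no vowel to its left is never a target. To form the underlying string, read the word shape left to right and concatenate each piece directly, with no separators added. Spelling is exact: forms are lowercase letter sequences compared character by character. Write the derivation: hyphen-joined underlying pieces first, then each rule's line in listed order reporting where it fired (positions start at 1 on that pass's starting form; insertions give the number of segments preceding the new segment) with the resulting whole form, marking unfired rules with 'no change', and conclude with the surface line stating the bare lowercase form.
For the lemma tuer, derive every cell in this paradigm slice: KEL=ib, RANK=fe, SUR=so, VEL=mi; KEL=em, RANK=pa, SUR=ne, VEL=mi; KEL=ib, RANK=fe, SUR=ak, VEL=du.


cell KEL=ib, RANK=fe, SUR=so, VEL=mi:
underlying: tom-tuer-a-ve-as
1. o -> e, u -> i / F C0 _: no change
2. 0 -> e / C _ C: inserts after position(s) 3: tometueraveas
surface: tometueraveas

cell KEL=em, RANK=pa, SUR=ne, VEL=mi:
underlying: kaz-tuer-lo-m-as
1. o -> e, u -> i / F C0 _: fires at position(s) 9: kaztuerlemas
2. 0 -> e / C _ C: inserts after position(s) 3, 7: kazetuerelemas
surface: kazetuerelemas

cell KEL=ib, RANK=fe, SUR=ak, VEL=du:
underlying: tom-tuer-a-de-bes
1. o -> e, u -> i / F C0 _: no change
2. 0 -> e / C _ C: inserts after position(s) 3: tometueradebes
surface: tometueradebes


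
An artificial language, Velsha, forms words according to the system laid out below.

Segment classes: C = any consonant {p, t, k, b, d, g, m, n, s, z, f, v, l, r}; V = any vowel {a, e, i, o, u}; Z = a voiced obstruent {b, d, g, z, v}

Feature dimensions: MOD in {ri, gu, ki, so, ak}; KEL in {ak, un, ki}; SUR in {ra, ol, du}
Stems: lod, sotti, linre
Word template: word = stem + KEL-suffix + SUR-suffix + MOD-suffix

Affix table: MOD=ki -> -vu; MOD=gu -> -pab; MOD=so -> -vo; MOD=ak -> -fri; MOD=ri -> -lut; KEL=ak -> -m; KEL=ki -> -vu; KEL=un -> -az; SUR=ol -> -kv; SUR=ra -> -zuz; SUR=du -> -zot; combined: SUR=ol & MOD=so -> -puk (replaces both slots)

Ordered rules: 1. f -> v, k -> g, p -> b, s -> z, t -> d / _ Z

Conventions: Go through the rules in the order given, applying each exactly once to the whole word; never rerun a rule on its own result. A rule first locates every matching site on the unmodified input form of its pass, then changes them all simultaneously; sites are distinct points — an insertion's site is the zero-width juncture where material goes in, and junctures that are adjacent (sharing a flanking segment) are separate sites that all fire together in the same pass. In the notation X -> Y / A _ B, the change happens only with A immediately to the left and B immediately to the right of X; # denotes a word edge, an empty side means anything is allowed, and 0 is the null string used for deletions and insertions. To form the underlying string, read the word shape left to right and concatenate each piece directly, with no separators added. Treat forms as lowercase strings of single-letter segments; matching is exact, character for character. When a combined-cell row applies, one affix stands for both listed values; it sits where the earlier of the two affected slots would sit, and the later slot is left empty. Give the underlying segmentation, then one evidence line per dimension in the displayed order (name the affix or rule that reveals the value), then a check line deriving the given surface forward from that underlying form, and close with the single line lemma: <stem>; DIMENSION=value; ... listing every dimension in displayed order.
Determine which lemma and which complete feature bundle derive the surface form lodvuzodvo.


underlying: lod-vu-zot-vo
MOD=so - signalled by the affix -vo
KEL=ki - signalled by the affix -vu
SUR=du - signalled by the affix -zot
check: lodvuzotvo -> lodvuzodvo
lemma: lod; MOD=so; KEL=ki; SUR=du


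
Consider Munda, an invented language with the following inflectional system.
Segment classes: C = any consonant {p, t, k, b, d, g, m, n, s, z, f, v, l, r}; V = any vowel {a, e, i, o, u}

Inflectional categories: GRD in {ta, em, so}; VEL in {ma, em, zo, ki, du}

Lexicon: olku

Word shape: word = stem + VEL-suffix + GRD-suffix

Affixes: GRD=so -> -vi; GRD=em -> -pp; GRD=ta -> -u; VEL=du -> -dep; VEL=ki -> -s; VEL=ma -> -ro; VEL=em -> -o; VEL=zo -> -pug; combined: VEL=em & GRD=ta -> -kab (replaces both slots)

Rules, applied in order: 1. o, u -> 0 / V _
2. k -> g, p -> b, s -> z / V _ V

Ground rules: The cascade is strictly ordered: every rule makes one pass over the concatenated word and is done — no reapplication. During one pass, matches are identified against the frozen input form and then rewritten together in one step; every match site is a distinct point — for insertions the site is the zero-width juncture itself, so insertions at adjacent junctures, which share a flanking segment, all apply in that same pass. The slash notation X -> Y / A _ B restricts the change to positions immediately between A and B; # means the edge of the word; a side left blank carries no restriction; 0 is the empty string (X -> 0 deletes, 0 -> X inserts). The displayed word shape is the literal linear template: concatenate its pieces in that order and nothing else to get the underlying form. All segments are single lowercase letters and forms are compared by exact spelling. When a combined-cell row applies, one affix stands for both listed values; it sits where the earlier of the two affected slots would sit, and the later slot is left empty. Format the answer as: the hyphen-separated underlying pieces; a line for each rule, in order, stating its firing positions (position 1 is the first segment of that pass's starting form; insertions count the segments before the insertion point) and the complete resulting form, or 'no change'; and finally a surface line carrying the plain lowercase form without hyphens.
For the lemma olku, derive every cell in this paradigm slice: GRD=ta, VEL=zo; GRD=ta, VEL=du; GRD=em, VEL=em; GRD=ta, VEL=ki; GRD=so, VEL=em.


cell GRD=ta, VEL=zo:
underlying: olku-pug-u
1. o, u -> 0 / V _: no change
2. k -> g, p -> b, s -> z / V _ V: fires at position(s) 5: olkubugu
surface: olkubugu

cell GRD=ta, VEL=du:
underlying: olku-dep-u
1. o, u -> 0 / V _: no change
2. k -> g, p -> b, s -> z / V _ V: fires at position(s) 7: olkudebu
surface: olkudebu

cell GRD=em, VEL=em:
underlying: olku-o-pp
1. o, u -> 0 / V _: fires at position(s) 5: olkupp
2. k -> g, p -> b, s -> z / V _ V: no change
surface: olkupp

cell GRD=ta, VEL=ki:
underlying: olku-s-u
1. o, u -> 0 / V _: no change
2. k -> g, p -> b, s -> z / V _ V: fires at position(s) 5: olkuzu
surface: olkuzu

cell GRD=so, VEL=em:
underlying: olku-o-vi
1. o, u -> 0 / V _: fires at position(s) 5: olkuvi
2. k -> g, p -> b, s -> z / V _ V: no change
surface: olkuvi


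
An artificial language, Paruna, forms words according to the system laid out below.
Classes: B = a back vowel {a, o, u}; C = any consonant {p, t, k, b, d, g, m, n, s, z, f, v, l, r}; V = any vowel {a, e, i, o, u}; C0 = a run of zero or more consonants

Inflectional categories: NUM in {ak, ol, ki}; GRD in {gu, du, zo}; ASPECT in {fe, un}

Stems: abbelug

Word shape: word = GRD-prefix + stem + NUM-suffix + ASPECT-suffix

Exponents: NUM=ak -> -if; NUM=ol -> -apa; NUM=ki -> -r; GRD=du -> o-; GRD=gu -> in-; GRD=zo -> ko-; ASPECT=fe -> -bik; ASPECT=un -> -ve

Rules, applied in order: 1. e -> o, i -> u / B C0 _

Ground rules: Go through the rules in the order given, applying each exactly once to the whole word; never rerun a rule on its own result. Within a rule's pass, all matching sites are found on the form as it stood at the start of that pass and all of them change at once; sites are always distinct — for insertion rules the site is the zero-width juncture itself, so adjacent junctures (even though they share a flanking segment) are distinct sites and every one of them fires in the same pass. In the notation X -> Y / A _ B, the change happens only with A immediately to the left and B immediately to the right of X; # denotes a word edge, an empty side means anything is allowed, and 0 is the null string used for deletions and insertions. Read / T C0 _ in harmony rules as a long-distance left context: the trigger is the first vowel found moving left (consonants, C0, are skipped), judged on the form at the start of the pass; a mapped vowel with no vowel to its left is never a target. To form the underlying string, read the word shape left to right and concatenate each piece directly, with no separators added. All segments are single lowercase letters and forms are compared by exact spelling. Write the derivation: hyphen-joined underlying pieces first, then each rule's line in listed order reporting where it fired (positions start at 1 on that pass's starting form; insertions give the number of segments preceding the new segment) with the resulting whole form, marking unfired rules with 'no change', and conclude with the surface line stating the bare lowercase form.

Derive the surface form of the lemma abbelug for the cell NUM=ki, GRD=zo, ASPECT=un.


underlying: ko-abbelug-r-ve
1. e -> o, i -> u / B C0 _: fires at position(s) 6, 12: koabbolugrvo
surface: koabbolugrvo


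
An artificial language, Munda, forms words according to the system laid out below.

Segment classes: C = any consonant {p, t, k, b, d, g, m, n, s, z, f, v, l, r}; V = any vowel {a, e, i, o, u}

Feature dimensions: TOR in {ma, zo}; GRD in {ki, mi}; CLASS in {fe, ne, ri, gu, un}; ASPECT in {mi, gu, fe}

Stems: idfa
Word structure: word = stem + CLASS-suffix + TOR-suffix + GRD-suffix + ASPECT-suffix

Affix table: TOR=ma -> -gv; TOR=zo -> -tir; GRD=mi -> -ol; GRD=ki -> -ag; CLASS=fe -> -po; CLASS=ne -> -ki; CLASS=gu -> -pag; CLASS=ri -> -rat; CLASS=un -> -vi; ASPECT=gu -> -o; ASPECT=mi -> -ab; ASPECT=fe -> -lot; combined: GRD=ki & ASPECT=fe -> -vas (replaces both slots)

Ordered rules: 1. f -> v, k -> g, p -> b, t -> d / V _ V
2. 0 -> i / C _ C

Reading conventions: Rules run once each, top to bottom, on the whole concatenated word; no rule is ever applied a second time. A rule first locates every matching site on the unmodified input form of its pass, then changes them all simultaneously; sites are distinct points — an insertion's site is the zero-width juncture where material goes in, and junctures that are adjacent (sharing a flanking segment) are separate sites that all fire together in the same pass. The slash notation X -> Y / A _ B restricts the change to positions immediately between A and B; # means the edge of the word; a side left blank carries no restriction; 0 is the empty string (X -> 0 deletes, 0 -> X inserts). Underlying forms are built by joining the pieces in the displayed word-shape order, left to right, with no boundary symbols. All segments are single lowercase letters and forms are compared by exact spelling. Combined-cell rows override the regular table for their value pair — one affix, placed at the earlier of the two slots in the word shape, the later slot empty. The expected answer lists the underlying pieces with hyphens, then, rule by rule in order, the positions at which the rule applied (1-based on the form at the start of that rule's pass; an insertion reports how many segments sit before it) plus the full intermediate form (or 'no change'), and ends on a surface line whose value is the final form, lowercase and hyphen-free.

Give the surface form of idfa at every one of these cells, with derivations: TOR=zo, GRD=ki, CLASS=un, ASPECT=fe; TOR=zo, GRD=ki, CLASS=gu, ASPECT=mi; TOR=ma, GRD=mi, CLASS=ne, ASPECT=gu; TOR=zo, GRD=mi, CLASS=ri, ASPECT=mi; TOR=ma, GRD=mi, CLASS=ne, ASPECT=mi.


cell TOR=zo, GRD=ki, CLASS=un, ASPECT=fe:
underlying: idfa-vi-tir-vas
1. f -> v, k -> g, p -> b, t -> d / V _ V: fires at position(s) 7: idfavidirvas
2. 0 -> i / C _ C: inserts after position(s) 2, 9: idifavidirivas
surface: idifavidirivas

cell TOR=zo, GRD=ki, CLASS=gu, ASPECT=mi:
underlying: idfa-pag-tir-ag-ab
1. f -> v, k -> g, p -> b, t -> d / V _ V: fires at position(s) 5: idfabagtiragab
2. 0 -> i / C _ C: inserts after position(s) 2, 7: idifabagitiragab
surface: idifabagitiragab

cell TOR=ma, GRD=mi, CLASS=ne, ASPECT=gu:
underlying: idfa-ki-gv-ol-o
1. f -> v, k -> g, p -> b, t -> d / V _ V: fires at position(s) 5: idfagigvolo
2. 0 -> i / C _ C: inserts after position(s) 2, 7: idifagigivolo
surface: idifagigivolo

cell TOR=zo, GRD=mi, CLASS=ri, ASPECT=mi:
underlying: idfa-rat-tir-ol-ab
1. f -> v, k -> g, p -> b, t -> d / V _ V: no change
2. 0 -> i / C _ C: inserts after position(s) 2, 7: idifaratitirolab
surface: idifaratitirolab

cell TOR=ma, GRD=mi, CLASS=ne, ASPECT=mi:
underlying: idfa-ki-gv-ol-ab
1. f -> v, k -> g, p -> b, t -> d / V _ V: fires at position(s) 5: idfagigvolab
2. 0 -> i / C _ C: inserts after position(s) 2, 7: idifagigivolab
surface: idifagigivolab


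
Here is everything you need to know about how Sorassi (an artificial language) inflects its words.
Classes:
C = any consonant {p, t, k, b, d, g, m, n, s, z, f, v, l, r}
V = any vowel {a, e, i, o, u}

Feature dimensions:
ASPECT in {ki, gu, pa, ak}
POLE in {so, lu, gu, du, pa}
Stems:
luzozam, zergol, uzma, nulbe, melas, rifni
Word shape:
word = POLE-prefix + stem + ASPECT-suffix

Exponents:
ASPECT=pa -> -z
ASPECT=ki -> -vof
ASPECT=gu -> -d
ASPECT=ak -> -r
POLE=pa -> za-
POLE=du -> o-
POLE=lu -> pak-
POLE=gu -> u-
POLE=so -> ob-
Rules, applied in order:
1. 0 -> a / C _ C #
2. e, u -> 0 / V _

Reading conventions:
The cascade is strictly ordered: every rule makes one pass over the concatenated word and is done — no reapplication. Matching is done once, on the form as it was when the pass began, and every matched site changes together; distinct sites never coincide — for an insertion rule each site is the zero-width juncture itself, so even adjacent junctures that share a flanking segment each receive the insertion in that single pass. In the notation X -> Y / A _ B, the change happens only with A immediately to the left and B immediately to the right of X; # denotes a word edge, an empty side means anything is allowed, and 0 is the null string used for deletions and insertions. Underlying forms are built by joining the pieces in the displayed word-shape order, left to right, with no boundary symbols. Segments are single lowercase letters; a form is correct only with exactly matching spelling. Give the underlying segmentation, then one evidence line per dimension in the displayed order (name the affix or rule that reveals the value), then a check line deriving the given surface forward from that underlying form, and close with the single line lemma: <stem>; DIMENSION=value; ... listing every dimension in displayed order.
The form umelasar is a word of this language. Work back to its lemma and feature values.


underlying: u-melas-r
ASPECT=ak - signalled by the affix -r
POLE=gu - signalled by the affix u-
check: umelasr -> umelasar -> umelasar
lemma: melas; ASPECT=ak; POLE=gu


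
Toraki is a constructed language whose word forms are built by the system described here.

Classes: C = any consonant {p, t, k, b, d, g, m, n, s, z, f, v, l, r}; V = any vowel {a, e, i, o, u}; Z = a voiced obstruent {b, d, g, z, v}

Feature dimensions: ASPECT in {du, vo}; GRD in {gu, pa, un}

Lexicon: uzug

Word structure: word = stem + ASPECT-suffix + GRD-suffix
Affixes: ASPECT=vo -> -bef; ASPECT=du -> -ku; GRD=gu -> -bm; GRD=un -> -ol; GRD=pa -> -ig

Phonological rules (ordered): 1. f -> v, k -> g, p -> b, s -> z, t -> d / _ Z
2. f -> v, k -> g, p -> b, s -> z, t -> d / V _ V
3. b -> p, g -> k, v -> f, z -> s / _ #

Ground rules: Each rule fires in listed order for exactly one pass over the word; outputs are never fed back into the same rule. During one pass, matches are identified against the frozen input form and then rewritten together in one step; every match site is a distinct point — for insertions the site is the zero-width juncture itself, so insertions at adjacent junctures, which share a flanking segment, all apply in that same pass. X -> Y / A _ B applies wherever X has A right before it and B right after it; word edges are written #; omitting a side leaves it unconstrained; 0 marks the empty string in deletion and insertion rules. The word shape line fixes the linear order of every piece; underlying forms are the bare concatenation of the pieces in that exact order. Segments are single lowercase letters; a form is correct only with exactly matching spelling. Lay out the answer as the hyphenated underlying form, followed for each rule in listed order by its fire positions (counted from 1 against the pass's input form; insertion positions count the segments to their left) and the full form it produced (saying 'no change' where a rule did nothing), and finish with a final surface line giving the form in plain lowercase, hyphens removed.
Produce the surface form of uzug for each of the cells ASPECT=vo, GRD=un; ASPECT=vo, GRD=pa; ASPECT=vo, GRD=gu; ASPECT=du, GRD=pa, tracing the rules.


cell ASPECT=vo, GRD=un:
underlying: uzug-bef-ol
1. f -> v, k -> g, p -> b, s -> z, t -> d / _ Z: no change
2. f -> v, k -> g, p -> b, s -> z, t -> d / V _ V: fires at position(s) 7: uzugbevol
3. b -> p, g -> k, v -> f, z -> s / _ #: no change
surface: uzugbevol

cell ASPECT=vo, GRD=pa:
underlying: uzug-bef-ig
1. f -> v, k -> g, p -> b, s -> z, t -> d / _ Z: no change
2. f -> v, k -> g, p -> b, s -> z, t -> d / V _ V: fires at position(s) 7: uzugbevig
3. b -> p, g -> k, v -> f, z -> s / _ #: fires at position(s) 9: uzugbevik
surface: uzugbevik

cell ASPECT=vo, GRD=gu:
underlying: uzug-bef-bm
1. f -> v, k -> g, p -> b, s -> z, t -> d / _ Z: fires at position(s) 7: uzugbevbm
2. f -> v, k -> g, p -> b, s -> z, t -> d / V _ V: no change
3. b -> p, g -> k, v -> f, z -> s / _ #: no change
surface: uzugbevbm

cell ASPECT=du, GRD=pa:
underlying: uzug-ku-ig
1. f -> v, k -> g, p -> b, s -> z, t -> d / _ Z: no change
2. f -> v, k -> g, p -> b, s -> z, t -> d / V _ V: no change
3. b -> p, g -> k, v -> f, z -> s / _ #: fires at position(s) 8: uzugkuik
surface: uzugkuik


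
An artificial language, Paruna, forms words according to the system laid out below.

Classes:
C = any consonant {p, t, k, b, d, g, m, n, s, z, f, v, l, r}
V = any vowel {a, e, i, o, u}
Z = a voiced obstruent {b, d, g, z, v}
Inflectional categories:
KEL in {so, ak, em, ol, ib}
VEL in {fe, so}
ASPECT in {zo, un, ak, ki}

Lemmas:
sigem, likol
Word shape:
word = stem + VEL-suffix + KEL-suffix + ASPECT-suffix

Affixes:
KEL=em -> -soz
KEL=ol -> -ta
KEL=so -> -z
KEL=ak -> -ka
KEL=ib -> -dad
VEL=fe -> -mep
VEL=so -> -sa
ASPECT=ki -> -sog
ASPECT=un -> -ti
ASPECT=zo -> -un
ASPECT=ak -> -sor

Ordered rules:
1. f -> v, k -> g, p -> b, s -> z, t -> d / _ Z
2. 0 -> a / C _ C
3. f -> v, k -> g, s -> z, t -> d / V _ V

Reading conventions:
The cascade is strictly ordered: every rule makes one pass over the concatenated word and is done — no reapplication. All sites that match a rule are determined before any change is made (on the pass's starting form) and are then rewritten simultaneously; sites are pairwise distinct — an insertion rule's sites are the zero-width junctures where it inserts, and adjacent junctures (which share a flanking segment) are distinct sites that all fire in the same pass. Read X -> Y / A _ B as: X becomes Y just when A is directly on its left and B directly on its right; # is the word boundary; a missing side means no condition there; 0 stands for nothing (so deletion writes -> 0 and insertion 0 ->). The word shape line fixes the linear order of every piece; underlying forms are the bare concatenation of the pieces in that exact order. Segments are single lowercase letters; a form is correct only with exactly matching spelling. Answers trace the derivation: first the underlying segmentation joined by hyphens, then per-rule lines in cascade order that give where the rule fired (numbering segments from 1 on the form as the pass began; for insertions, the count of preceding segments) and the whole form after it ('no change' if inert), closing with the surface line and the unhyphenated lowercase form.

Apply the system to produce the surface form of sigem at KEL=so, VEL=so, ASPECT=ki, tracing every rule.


underlying: sigem-sa-z-sog
1. f -> v, k -> g, p -> b, s -> z, t -> d / _ Z: no change
2. 0 -> a / C _ C: inserts after position(s) 5, 8: sigemasazasog
3. f -> v, k -> g, s -> z, t -> d / V _ V: fires at position(s) 7, 11: sigemazazazog
surface: sigemazazazog


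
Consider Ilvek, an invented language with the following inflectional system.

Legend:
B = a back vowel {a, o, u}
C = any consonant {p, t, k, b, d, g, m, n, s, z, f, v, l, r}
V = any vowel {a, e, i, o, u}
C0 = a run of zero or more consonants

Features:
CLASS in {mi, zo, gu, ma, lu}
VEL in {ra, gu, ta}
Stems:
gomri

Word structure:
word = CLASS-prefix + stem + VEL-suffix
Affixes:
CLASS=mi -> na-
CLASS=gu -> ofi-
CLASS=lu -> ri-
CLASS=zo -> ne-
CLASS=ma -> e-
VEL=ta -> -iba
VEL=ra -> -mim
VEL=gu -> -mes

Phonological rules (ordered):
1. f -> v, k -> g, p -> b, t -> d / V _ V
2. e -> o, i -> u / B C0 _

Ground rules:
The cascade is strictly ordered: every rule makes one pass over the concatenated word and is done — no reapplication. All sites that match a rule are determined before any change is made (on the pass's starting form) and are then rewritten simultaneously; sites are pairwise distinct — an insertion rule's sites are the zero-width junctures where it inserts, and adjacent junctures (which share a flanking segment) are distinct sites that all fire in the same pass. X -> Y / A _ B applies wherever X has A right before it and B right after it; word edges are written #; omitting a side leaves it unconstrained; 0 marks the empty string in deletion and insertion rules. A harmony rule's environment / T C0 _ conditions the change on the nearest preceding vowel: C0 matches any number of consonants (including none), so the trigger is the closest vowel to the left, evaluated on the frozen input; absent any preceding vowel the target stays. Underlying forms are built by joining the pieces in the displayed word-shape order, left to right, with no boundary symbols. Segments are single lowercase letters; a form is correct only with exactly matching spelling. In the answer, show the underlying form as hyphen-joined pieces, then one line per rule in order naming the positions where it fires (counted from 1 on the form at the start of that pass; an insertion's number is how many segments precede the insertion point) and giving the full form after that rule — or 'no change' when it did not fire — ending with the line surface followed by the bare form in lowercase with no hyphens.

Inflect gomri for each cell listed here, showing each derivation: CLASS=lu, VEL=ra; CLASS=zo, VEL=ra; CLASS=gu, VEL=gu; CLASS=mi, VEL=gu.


cell CLASS=lu, VEL=ra:
underlying: ri-gomri-mim
1. f -> v, k -> g, p -> b, t -> d / V _ V: no change
2. e -> o, i -> u / B C0 _: fires at position(s) 7: rigomrumim
surface: rigomrumim

cell CLASS=zo, VEL=ra:
underlying: ne-gomri-mim
1. f -> v, k -> g, p -> b, t -> d / V _ V: no change
2. e -> o, i -> u / B C0 _: fires at position(s) 7: negomrumim
surface: negomrumim

cell CLASS=gu, VEL=gu:
underlying: ofi-gomri-mes
1. f -> v, k -> g, p -> b, t -> d / V _ V: fires at position(s) 2: ovigomrimes
2. e -> o, i -> u / B C0 _: fires at position(s) 3, 8: ovugomrumes
surface: ovugomrumes

cell CLASS=mi, VEL=gu:
underlying: na-gomri-mes
1. f -> v, k -> g, p -> b, t -> d / V _ V: no change
2. e -> o, i -> u / B C0 _: fires at position(s) 7: nagomrumes
surface: nagomrumes


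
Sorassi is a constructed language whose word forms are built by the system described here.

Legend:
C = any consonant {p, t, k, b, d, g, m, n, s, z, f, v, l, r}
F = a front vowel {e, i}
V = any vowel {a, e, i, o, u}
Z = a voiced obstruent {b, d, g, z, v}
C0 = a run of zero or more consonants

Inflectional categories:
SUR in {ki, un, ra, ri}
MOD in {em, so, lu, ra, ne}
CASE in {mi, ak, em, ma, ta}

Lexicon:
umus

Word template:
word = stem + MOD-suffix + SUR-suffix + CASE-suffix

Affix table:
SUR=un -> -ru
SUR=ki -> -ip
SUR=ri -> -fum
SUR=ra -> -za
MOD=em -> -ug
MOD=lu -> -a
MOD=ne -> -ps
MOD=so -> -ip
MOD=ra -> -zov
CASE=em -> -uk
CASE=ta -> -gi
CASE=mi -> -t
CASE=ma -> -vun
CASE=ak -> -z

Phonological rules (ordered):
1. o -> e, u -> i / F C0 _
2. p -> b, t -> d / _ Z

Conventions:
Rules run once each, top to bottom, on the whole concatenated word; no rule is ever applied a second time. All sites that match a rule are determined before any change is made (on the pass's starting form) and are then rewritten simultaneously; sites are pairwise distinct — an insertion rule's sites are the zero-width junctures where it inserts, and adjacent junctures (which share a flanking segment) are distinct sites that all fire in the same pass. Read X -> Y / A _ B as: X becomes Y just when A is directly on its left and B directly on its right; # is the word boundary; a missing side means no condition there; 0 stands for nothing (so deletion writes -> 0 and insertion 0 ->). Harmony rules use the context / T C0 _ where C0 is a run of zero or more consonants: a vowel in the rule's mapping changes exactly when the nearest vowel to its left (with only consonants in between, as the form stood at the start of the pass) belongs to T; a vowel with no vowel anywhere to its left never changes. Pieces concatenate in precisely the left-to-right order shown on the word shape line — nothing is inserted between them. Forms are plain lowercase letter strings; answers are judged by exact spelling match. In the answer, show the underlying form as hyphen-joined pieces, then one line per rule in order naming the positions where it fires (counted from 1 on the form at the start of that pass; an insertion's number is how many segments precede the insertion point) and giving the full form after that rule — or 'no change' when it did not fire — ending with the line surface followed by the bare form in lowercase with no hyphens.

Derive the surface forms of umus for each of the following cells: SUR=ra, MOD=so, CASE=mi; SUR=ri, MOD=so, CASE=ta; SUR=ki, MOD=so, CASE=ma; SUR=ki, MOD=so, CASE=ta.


cell SUR=ra, MOD=so, CASE=mi:
underlying: umus-ip-za-t
1. o -> e, u -> i / F C0 _: no change
2. p -> b, t -> d / _ Z: fires at position(s) 6: umusibzat
surface: umusibzat

cell SUR=ri, MOD=so, CASE=ta:
underlying: umus-ip-fum-gi
1. o -> e, u -> i / F C0 _: fires at position(s) 8: umusipfimgi
2. p -> b, t -> d / _ Z: no change
surface: umusipfimgi

cell SUR=ki, MOD=so, CASE=ma:
underlying: umus-ip-ip-vun
1. o -> e, u -> i / F C0 _: fires at position(s) 10: umusipipvin
2. p -> b, t -> d / _ Z: fires at position(s) 8: umusipibvin
surface: umusipibvin

cell SUR=ki, MOD=so, CASE=ta:
underlying: umus-ip-ip-gi
1. o -> e, u -> i / F C0 _: no change
2. p -> b, t -> d / _ Z: fires at position(s) 8: umusipibgi
surface: umusipibgi


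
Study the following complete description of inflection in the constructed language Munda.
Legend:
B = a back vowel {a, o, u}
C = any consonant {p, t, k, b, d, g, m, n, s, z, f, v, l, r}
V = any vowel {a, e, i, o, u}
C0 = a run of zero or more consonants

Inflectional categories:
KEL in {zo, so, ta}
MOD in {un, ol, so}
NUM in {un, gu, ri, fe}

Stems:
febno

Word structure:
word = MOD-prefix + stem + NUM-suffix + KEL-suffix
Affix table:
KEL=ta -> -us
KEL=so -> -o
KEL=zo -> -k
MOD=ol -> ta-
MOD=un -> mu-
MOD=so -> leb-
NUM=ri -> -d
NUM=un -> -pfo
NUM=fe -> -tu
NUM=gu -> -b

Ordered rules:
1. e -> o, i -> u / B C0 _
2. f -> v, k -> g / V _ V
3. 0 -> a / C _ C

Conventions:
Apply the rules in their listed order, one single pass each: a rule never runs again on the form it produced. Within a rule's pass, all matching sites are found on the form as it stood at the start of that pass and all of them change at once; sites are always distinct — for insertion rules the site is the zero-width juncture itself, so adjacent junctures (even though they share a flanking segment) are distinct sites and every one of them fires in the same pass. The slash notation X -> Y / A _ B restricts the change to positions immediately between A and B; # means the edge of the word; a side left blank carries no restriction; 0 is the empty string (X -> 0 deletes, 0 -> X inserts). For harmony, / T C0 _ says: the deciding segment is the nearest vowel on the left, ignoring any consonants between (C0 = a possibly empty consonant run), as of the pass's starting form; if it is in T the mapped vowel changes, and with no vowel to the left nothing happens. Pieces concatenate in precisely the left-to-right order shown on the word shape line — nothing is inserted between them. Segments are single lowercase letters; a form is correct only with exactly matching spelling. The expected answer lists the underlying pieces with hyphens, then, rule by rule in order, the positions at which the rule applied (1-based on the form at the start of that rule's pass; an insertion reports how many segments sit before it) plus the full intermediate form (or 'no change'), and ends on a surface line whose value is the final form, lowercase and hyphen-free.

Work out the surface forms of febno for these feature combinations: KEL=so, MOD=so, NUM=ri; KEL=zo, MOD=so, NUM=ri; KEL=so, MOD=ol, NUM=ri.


cell KEL=so, MOD=so, NUM=ri:
underlying: leb-febno-d-o
1. e -> o, i -> u / B C0 _: no change
2. f -> v, k -> g / V _ V: no change
3. 0 -> a / C _ C: inserts after position(s) 3, 6: lebafebanodo
surface: lebafebanodo

cell KEL=zo, MOD=so, NUM=ri:
underlying: leb-febno-d-k
1. e -> o, i -> u / B C0 _: no change
2. f -> v, k -> g / V _ V: no change
3. 0 -> a / C _ C: inserts after position(s) 3, 6, 9: lebafebanodak
surface: lebafebanodak

cell KEL=so, MOD=ol, NUM=ri:
underlying: ta-febno-d-o
1. e -> o, i -> u / B C0 _: fires at position(s) 4: tafobnodo
2. f -> v, k -> g / V _ V: fires at position(s) 3: tavobnodo
3. 0 -> a / C _ C: inserts after position(s) 5: tavobanodo
surface: tavobanodo


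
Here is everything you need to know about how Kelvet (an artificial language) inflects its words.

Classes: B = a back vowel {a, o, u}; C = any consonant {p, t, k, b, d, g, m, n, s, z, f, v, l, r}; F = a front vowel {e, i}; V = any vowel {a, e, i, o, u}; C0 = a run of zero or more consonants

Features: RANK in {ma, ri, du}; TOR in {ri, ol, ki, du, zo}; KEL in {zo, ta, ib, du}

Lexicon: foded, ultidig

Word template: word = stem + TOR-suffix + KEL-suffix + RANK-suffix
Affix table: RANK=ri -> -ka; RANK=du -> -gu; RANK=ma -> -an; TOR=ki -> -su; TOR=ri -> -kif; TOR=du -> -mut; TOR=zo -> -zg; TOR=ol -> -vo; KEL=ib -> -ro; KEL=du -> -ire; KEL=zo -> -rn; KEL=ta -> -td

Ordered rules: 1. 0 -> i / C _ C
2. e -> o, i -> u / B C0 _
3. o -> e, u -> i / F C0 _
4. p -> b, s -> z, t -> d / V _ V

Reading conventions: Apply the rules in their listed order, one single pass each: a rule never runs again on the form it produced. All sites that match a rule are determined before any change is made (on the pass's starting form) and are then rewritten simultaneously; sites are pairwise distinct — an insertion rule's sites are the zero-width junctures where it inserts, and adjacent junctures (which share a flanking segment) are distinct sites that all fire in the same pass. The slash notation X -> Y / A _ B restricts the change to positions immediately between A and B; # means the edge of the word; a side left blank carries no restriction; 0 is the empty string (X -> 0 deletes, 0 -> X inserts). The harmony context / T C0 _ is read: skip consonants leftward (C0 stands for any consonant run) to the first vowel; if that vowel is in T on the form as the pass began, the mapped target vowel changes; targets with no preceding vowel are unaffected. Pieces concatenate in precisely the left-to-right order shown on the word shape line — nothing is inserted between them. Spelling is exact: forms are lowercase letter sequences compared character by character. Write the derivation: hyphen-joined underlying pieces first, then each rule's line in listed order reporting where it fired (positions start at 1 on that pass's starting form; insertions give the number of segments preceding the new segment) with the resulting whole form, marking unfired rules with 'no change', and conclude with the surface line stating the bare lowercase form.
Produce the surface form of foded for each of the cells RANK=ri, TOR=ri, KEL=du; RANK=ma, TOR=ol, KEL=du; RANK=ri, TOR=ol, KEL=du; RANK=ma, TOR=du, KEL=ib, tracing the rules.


cell RANK=ri, TOR=ri, KEL=du:
underlying: foded-kif-ire-ka
1. 0 -> i / C _ C: inserts after position(s) 5: fodedikifireka
2. e -> o, i -> u / B C0 _: fires at position(s) 4: fododikifireka
3. o -> e, u -> i / F C0 _: no change
4. p -> b, s -> z, t -> d / V _ V: no change
surface: fododikifireka

cell RANK=ma, TOR=ol, KEL=du:
underlying: foded-vo-ire-an
1. 0 -> i / C _ C: inserts after position(s) 5: fodedivoirean
2. e -> o, i -> u / B C0 _: fires at position(s) 4, 9: fododivourean
3. o -> e, u -> i / F C0 _: fires at position(s) 8: fododiveurean
4. p -> b, s -> z, t -> d / V _ V: no change
surface: fododiveurean

cell RANK=ri, TOR=ol, KEL=du:
underlying: foded-vo-ire-ka
1. 0 -> i / C _ C: inserts after position(s) 5: fodedivoireka
2. e -> o, i -> u / B C0 _: fires at position(s) 4, 9: fododivoureka
3. o -> e, u -> i / F C0 _: fires at position(s) 8: fododiveureka
4. p -> b, s -> z, t -> d / V _ V: no change
surface: fododiveureka

cell RANK=ma, TOR=du, KEL=ib:
underlying: foded-mut-ro-an
1. 0 -> i / C _ C: inserts after position(s) 5, 8: fodedimutiroan
2. e -> o, i -> u / B C0 _: fires at position(s) 4, 10: fododimuturoan
3. o -> e, u -> i / F C0 _: fires at position(s) 8: fododimituroan
4. p -> b, s -> z, t -> d / V _ V: fires at position(s) 9: fododimiduroan
surface: fododimiduroan


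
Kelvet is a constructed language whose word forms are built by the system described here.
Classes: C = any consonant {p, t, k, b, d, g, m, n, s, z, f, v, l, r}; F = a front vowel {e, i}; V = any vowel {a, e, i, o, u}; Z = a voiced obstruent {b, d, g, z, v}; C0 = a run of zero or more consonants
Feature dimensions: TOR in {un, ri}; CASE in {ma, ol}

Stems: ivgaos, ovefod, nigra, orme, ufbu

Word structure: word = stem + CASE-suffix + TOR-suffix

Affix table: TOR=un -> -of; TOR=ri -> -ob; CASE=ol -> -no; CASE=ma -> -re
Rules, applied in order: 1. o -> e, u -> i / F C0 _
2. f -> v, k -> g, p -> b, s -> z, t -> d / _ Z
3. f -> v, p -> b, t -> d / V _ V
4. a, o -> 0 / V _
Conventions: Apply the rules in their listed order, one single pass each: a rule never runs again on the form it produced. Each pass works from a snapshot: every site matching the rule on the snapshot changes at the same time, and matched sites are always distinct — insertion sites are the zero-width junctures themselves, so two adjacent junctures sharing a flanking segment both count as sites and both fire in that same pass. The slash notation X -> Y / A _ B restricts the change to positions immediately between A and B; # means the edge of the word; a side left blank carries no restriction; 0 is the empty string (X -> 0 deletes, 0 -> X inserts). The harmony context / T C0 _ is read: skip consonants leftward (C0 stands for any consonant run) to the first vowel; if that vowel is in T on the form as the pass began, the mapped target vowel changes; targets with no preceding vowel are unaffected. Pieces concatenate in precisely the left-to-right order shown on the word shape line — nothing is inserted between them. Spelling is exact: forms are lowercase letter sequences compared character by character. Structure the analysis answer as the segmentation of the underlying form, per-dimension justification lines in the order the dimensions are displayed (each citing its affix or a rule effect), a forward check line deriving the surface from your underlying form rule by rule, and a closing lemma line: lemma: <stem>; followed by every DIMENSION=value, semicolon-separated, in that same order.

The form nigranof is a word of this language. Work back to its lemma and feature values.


underlying: nigra-no-of
TOR=un - signalled by the affix -of
CASE=ol - signalled by the affix -no
check: nigranoof -> nigranoof -> nigranoof -> nigranoof -> nigranof
lemma: nigra; TOR=un; CASE=ol


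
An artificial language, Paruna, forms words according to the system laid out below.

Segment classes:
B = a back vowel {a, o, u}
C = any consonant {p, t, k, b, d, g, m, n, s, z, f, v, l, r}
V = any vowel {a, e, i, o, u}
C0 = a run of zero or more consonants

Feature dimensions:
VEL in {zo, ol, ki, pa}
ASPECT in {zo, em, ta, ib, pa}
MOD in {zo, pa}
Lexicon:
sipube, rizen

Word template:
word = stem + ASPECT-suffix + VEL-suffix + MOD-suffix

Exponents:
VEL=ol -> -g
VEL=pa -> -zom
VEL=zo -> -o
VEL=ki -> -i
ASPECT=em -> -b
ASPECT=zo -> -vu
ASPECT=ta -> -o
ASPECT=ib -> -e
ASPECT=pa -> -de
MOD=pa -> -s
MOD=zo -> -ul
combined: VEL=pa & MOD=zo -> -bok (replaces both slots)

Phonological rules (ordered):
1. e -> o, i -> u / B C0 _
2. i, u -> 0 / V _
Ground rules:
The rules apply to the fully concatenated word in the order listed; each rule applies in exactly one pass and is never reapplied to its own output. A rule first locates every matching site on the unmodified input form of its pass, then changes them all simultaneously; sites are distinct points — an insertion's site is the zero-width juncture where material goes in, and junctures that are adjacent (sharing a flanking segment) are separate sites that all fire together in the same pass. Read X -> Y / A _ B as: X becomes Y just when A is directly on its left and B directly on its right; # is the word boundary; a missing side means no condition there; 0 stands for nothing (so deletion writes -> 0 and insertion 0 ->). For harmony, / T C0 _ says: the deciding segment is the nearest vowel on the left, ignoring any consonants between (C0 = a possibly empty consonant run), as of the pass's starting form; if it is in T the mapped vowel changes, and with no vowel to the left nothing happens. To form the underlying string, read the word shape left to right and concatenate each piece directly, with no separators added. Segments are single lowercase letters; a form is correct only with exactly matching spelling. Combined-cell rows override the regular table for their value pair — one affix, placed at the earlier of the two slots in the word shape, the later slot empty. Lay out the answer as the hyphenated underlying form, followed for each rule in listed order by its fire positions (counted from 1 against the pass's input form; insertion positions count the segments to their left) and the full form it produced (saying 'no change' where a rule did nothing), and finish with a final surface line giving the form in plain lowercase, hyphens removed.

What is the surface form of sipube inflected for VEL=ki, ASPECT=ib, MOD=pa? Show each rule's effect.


underlying: sipube-e-i-s
1. e -> o, i -> u / B C0 _: fires at position(s) 6: sipuboeis
2. i, u -> 0 / V _: fires at position(s) 8: sipuboes
surface: sipuboes
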